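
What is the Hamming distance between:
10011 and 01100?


XOR: 11111
Count of 1s: 5

5


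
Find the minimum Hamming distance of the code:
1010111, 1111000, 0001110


Comparing all pairs, minimum distance: 4
Can detect 3 errors, correct 1 errors

4


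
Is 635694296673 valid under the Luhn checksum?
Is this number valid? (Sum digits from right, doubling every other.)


Luhn sum = 56
56 mod 10 = 6

Invalid (Luhn sum mod 10 = 6)


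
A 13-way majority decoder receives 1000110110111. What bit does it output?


Ones: 8 out of 13
Threshold: 7

1 (8/13 voted 1)


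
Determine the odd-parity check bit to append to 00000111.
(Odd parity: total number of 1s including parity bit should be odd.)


Number of 1s in data: 3
Parity bit: 0

0


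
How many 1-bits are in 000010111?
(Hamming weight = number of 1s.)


Counting 1s in 000010111

4


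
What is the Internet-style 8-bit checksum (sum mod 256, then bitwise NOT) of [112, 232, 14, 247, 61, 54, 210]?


Sum = 930 mod 256 = 162
Complement = 93

93


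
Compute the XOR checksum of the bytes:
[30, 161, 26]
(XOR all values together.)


XOR chain: 30 ^ 161 ^ 26 = 165

165


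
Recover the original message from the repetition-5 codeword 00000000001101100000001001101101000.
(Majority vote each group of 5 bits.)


Groups: 00000, 00000, 11011, 00000, 00100, 11011, 01000
Majority votes: 0010010

0010010


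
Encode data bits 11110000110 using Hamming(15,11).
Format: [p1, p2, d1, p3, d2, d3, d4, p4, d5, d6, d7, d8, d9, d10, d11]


Parity bits: p1=0, p2=0, p3=1, p4=0

001111100000110


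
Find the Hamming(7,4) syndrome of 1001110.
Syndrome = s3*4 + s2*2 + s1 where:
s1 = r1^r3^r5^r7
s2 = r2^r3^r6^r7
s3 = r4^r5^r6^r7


s1=0, s2=1, s3=1

Syndrome = 6 (error at position 6)


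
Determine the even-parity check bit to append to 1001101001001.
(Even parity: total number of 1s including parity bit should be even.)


Number of 1s in data: 6
Parity bit: 0

0


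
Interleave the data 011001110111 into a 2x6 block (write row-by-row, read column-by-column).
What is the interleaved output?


Matrix:
  011001
  110111
Read columns: 011110010111

011110010111


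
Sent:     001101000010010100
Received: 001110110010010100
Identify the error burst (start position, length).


XOR: 000011110000000000

Burst at position 4, length 4


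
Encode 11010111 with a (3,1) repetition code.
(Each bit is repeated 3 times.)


Each bit -> 3 copies

111111000111000111111111


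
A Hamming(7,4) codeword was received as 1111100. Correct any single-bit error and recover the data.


Syndrome = 1: error at position 1

Data: 1100 (corrected bit 1)


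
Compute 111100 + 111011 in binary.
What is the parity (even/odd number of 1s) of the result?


111100 = 60
111011 = 59
Sum = 119 = 1110111
1s count = 6

even parity (6 ones in 1110111)


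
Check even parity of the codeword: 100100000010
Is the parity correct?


Number of 1s: 3

No, parity error (3 ones)


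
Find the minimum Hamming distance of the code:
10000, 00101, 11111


Comparing all pairs, minimum distance: 3
Can detect 2 errors, correct 1 errors

3


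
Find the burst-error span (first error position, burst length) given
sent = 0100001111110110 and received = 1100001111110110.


XOR: 1000000000000000

Burst at position 0, length 1


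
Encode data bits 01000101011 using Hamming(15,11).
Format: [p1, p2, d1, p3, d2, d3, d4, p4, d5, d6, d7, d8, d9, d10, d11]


Parity bits: p1=0, p2=1, p3=0, p4=0

010010000101011


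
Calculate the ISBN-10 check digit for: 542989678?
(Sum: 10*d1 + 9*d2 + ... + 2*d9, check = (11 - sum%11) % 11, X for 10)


Weighted sum: 319
319 mod 11 = 0

Check digit: 0


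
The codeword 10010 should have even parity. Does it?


Number of 1s: 2

Yes, parity is correct (2 ones)


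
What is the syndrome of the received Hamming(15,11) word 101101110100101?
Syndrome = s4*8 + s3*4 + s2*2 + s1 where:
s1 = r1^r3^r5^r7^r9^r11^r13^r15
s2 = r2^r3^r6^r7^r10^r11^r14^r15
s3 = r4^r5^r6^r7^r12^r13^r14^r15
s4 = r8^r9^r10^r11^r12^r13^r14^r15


s1=1, s2=1, s3=1, s4=0

Syndrome = 7 (error at position 7)


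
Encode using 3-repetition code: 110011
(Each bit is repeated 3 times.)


Each bit -> 3 copies

111111000000111111


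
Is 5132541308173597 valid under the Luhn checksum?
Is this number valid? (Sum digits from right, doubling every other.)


Luhn sum = 64
64 mod 10 = 4

Invalid (Luhn sum mod 10 = 4)


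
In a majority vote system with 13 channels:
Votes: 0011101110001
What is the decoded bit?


Ones: 7 out of 13
Threshold: 7

1 (7/13 voted 1)


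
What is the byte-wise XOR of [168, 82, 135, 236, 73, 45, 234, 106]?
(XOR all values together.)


XOR chain: 168 ^ 82 ^ 135 ^ 236 ^ 73 ^ 45 ^ 234 ^ 106 = 117

117


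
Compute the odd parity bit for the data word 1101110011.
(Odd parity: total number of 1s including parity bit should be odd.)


Number of 1s in data: 7
Parity bit: 0

0


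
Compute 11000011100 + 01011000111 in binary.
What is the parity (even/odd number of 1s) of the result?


11000011100 = 1564
01011000111 = 711
Sum = 2275 = 100011100011
1s count = 6

even parity (6 ones in 100011100011)


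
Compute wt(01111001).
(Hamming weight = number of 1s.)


Counting 1s in 01111001

5


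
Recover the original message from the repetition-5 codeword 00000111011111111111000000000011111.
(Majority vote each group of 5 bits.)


Groups: 00000, 11101, 11111, 11111, 00000, 00000, 11111
Majority votes: 0111001

0111001


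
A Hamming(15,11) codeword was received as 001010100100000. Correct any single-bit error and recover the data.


Syndrome = 11: error at position 11

Data: 11010110000 (corrected bit 11)


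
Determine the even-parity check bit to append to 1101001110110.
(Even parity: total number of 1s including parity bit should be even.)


Number of 1s in data: 8
Parity bit: 0

0


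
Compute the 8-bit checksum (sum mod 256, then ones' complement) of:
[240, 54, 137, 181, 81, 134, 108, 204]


Sum = 1139 mod 256 = 115
Complement = 140

140


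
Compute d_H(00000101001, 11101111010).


XOR: 11101010011
Count of 1s: 7

7


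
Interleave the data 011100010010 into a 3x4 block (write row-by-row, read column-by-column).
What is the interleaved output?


Matrix:
  0111
  0001
  0010
Read columns: 000100101110

000100101110


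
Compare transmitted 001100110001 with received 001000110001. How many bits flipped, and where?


XOR: 000100000000

1 error(s) at position(s): 3


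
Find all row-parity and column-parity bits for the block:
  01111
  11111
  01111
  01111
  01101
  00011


Row parities: 010010
Column parities: 11110

Row P: 010010, Col P: 11110, Corner: 0


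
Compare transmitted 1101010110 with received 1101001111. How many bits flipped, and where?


XOR: 0000011001

3 error(s) at position(s): 5, 6, 9


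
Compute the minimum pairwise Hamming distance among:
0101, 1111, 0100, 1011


Comparing all pairs, minimum distance: 1
Can detect 0 errors, correct 0 errors

1


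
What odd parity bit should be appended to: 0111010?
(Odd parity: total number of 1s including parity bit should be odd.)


Number of 1s in data: 4
Parity bit: 1

1


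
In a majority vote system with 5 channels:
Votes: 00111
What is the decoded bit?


Ones: 3 out of 5
Threshold: 3

1 (3/5 voted 1)


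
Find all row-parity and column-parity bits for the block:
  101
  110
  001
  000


Row parities: 0010
Column parities: 010

Row P: 0010, Col P: 010, Corner: 1


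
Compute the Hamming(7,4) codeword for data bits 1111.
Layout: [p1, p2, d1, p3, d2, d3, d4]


Parity bits: p1=1, p2=1, p3=1

1111111


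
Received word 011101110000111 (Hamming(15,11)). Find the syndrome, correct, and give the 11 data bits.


Syndrome = 0: no error detected

Data: 10110000111 (no errors)


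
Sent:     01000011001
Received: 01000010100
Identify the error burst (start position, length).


XOR: 00000001101

Burst at position 7, length 4


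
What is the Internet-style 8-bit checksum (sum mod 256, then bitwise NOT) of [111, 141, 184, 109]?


Sum = 545 mod 256 = 33
Complement = 222

222


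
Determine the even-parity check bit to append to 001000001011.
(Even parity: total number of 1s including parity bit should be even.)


Number of 1s in data: 4
Parity bit: 0

0


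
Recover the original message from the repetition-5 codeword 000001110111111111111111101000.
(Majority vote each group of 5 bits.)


Groups: 00000, 11101, 11111, 11111, 11111, 01000
Majority votes: 011110

011110


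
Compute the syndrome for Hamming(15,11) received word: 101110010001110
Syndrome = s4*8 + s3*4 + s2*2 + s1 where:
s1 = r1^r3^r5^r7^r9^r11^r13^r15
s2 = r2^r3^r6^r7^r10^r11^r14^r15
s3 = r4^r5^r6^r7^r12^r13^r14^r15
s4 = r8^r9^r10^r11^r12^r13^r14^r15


s1=0, s2=0, s3=1, s4=0

Syndrome = 4 (error at position 4)


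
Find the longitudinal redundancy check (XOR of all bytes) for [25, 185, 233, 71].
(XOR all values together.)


XOR chain: 25 ^ 185 ^ 233 ^ 71 = 14

14


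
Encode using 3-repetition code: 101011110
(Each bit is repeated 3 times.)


Each bit -> 3 copies

111000111000111111111111000


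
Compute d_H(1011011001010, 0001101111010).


XOR: 1010110110000
Count of 1s: 6

6


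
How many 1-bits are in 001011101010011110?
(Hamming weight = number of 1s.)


Counting 1s in 001011101010011110

10


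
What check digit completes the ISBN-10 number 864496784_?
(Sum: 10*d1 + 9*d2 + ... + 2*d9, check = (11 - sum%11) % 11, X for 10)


Weighted sum: 338
338 mod 11 = 8

Check digit: 3


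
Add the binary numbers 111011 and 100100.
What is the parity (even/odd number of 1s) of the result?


111011 = 59
100100 = 36
Sum = 95 = 1011111
1s count = 6

even parity (6 ones in 1011111)


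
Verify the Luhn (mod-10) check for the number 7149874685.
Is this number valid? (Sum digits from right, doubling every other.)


Luhn sum = 63
63 mod 10 = 3

Invalid (Luhn sum mod 10 = 3)


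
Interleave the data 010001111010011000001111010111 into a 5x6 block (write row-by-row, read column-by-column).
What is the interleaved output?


Matrix:
  010001
  111010
  011000
  001111
  010111
Read columns: 010001110101110000110101110011

010001110101110000110101110011


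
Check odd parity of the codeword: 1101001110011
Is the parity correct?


Number of 1s: 8

No, parity error (8 ones)


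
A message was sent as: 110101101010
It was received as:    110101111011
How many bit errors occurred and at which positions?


XOR: 000000010001

2 error(s) at position(s): 7, 11


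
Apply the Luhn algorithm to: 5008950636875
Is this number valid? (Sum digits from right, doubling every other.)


Luhn sum = 49
49 mod 10 = 9

Invalid (Luhn sum mod 10 = 9)


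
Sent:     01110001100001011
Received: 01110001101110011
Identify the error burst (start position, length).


XOR: 00000000001111000

Burst at position 10, length 4


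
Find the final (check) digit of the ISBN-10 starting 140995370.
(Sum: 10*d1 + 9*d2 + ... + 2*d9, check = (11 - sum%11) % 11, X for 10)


Weighted sum: 221
221 mod 11 = 1

Check digit: X


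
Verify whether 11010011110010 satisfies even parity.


Number of 1s: 8

Yes, parity is correct (8 ones)


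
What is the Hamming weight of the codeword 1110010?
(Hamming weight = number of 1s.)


Counting 1s in 1110010

4


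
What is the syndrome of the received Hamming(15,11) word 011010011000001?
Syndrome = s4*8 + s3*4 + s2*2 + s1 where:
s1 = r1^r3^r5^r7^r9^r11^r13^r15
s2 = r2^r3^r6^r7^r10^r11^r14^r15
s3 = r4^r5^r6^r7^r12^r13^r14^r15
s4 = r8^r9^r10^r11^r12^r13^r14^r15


s1=0, s2=1, s3=0, s4=1

Syndrome = 10 (error at position 10)


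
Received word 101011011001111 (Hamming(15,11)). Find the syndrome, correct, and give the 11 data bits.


Syndrome = 0: no error detected

Data: 11101001111 (no errors)


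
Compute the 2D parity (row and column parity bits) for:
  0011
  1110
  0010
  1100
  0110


Row parities: 01100
Column parities: 0101

Row P: 01100, Col P: 0101, Corner: 0


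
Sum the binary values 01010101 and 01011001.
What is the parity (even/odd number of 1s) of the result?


01010101 = 85
01011001 = 89
Sum = 174 = 10101110
1s count = 5

odd parity (5 ones in 10101110)


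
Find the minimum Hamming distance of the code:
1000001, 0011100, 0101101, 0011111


Comparing all pairs, minimum distance: 2
Can detect 1 errors, correct 0 errors

2


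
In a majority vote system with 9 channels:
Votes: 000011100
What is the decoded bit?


Ones: 3 out of 9
Threshold: 5

0 (3/9 voted 1)


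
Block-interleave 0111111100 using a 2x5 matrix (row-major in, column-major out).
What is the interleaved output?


Matrix:
  01111
  11100
Read columns: 0111111010

0111111010


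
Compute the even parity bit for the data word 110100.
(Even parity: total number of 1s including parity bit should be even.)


Number of 1s in data: 3
Parity bit: 1

1


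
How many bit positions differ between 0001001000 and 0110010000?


XOR: 0111011000
Count of 1s: 5

5


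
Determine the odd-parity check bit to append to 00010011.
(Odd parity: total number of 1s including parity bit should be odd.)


Number of 1s in data: 3
Parity bit: 0

0


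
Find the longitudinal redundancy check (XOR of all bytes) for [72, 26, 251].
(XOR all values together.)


XOR chain: 72 ^ 26 ^ 251 = 169

169


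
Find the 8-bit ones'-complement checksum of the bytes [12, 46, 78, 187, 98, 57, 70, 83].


Sum = 631 mod 256 = 119
Complement = 136

136


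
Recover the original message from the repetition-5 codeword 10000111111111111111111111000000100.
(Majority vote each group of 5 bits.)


Groups: 10000, 11111, 11111, 11111, 11111, 10000, 00100
Majority votes: 0111100

0111100


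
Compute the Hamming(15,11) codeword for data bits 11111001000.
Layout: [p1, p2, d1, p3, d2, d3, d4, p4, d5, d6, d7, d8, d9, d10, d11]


Parity bits: p1=0, p2=1, p3=0, p4=0

011011101001000


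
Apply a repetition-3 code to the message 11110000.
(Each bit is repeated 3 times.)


Each bit -> 3 copies

111111111111000000000000


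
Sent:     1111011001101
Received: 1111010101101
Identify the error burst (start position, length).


XOR: 0000001100000

Burst at position 6, length 2


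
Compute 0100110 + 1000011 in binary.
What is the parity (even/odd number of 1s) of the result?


0100110 = 38
1000011 = 67
Sum = 105 = 1101001
1s count = 4

even parity (4 ones in 1101001)


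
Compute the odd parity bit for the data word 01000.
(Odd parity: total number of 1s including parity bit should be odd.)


Number of 1s in data: 1
Parity bit: 0

0


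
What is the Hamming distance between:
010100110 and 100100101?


XOR: 110000011
Count of 1s: 4

4


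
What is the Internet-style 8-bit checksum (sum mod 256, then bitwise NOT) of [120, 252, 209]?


Sum = 581 mod 256 = 69
Complement = 186

186


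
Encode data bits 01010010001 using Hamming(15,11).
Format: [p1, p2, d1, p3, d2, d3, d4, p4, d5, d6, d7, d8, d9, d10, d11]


Parity bits: p1=0, p2=1, p3=1, p4=0

010110100010001


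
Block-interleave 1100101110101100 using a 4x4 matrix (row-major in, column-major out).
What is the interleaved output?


Matrix:
  1100
  1011
  1010
  1100
Read columns: 1111100101100100

1111100101100100


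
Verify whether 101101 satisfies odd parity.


Number of 1s: 4

No, parity error (4 ones)


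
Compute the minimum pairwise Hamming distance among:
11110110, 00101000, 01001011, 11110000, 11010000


Comparing all pairs, minimum distance: 1
Can detect 0 errors, correct 0 errors

1


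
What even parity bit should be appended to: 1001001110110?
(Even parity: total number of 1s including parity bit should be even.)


Number of 1s in data: 7
Parity bit: 1

1


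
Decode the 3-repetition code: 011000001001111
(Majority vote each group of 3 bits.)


Groups: 011, 000, 001, 001, 111
Majority votes: 10001

10001


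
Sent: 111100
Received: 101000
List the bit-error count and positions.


XOR: 010100

2 error(s) at position(s): 1, 3


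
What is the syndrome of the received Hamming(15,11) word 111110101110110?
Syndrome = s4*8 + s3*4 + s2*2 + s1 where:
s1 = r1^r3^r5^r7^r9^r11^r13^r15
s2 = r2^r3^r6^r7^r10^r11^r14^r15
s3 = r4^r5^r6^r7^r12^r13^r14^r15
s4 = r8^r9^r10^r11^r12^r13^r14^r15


s1=1, s2=0, s3=1, s4=1

Syndrome = 13 (error at position 13)


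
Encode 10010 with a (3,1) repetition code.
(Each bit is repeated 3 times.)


Each bit -> 3 copies

111000000111000


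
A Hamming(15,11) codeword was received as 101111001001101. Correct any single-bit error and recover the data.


Syndrome = 2: error at position 2

Data: 11101001101 (corrected bit 2)


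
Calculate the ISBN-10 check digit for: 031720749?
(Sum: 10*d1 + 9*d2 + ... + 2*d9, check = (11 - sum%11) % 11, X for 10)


Weighted sum: 154
154 mod 11 = 0

Check digit: 0


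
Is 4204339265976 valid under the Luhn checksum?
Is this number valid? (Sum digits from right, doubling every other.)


Luhn sum = 65
65 mod 10 = 5

Invalid (Luhn sum mod 10 = 5)


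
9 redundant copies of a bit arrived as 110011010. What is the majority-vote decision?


Ones: 5 out of 9
Threshold: 5

1 (5/9 voted 1)


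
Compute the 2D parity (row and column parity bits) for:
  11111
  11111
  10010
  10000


Row parities: 1101
Column parities: 00010

Row P: 1101, Col P: 00010, Corner: 1


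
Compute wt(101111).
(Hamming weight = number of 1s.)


Counting 1s in 101111

5


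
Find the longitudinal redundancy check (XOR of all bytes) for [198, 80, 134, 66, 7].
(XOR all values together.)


XOR chain: 198 ^ 80 ^ 134 ^ 66 ^ 7 = 85

85


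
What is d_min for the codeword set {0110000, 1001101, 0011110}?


Comparing all pairs, minimum distance: 4
Can detect 3 errors, correct 1 errors

4


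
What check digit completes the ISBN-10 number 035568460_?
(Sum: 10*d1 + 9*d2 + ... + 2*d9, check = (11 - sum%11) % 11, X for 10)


Weighted sum: 212
212 mod 11 = 3

Check digit: 8


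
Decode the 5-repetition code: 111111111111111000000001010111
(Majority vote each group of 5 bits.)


Groups: 11111, 11111, 11111, 00000, 00010, 10111
Majority votes: 111001

111001


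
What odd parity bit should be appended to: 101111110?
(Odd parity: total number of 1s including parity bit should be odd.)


Number of 1s in data: 7
Parity bit: 0

0


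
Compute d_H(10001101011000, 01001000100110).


XOR: 11000101111110
Count of 1s: 9

9


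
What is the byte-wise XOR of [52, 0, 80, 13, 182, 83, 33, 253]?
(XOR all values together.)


XOR chain: 52 ^ 0 ^ 80 ^ 13 ^ 182 ^ 83 ^ 33 ^ 253 = 80

80


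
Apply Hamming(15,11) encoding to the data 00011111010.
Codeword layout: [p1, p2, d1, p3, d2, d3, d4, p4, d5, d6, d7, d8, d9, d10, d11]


Parity bits: p1=1, p2=0, p3=1, p4=1

100100111111010


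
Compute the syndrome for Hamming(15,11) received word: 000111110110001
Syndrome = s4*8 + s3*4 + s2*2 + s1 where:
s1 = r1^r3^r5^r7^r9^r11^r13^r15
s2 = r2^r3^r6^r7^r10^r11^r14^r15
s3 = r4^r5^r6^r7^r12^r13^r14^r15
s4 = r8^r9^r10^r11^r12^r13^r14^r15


s1=0, s2=1, s3=1, s4=0

Syndrome = 6 (error at position 6)


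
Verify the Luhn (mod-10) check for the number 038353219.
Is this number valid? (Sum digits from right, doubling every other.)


Luhn sum = 44
44 mod 10 = 4

Invalid (Luhn sum mod 10 = 4)


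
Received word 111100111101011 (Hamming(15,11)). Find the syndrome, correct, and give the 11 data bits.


Syndrome = 5: error at position 5

Data: 11011101011 (corrected bit 5)


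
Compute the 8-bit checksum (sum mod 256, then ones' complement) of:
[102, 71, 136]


Sum = 309 mod 256 = 53
Complement = 202

202


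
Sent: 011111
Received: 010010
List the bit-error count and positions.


XOR: 001101

3 error(s) at position(s): 2, 3, 5


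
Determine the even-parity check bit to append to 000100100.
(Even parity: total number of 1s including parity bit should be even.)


Number of 1s in data: 2
Parity bit: 0

0


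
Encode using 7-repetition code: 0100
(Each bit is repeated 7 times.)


Each bit -> 7 copies

0000000111111100000000000000


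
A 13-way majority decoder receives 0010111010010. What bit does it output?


Ones: 6 out of 13
Threshold: 7

0 (6/13 voted 1)


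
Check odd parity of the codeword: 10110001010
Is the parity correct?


Number of 1s: 5

Yes, parity is correct (5 ones)


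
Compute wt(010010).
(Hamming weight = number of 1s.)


Counting 1s in 010010

2


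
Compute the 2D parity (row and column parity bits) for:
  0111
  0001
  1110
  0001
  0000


Row parities: 11110
Column parities: 1001

Row P: 11110, Col P: 1001, Corner: 0


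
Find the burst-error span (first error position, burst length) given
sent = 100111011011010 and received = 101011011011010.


XOR: 001100000000000

Burst at position 2, length 2


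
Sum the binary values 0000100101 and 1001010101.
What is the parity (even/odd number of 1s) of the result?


0000100101 = 37
1001010101 = 597
Sum = 634 = 1001111010
1s count = 6

even parity (6 ones in 1001111010)


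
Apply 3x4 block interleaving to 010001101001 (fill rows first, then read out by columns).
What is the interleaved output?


Matrix:
  0100
  0110
  1001
Read columns: 001110010001

001110010001


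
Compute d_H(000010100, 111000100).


XOR: 111010000
Count of 1s: 4

4


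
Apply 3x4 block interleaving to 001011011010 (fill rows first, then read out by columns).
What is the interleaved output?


Matrix:
  0010
  1101
  1010
Read columns: 011010101010

011010101010


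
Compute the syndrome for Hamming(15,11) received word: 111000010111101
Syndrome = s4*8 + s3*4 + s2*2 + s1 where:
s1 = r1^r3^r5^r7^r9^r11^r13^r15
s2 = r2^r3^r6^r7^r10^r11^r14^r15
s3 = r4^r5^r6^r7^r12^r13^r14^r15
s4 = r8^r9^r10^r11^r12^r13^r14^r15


s1=1, s2=1, s3=1, s4=0

Syndrome = 7 (error at position 7)


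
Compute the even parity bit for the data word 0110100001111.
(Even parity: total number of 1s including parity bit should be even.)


Number of 1s in data: 7
Parity bit: 1

1


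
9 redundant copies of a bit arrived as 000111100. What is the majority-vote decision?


Ones: 4 out of 9
Threshold: 5

0 (4/9 voted 1)


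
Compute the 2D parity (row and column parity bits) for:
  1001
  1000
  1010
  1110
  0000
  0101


Row parities: 010100
Column parities: 0000

Row P: 010100, Col P: 0000, Corner: 0


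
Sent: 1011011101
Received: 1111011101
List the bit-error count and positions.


XOR: 0100000000

1 error(s) at position(s): 1


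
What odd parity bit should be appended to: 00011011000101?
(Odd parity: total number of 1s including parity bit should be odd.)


Number of 1s in data: 6
Parity bit: 1

1


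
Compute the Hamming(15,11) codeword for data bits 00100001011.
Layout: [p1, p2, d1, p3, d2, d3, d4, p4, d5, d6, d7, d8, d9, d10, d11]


Parity bits: p1=1, p2=1, p3=0, p4=1

110001010001011


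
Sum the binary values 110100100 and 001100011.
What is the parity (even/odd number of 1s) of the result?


110100100 = 420
001100011 = 99
Sum = 519 = 1000000111
1s count = 4

even parity (4 ones in 1000000111)


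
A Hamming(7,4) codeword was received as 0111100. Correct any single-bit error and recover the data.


Syndrome = 0: no error detected

Data: 1100 (no errors)


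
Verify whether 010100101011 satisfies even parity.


Number of 1s: 6

Yes, parity is correct (6 ones)


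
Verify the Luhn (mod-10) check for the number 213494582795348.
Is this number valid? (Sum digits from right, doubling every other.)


Luhn sum = 80
80 mod 10 = 0

Valid (Luhn sum mod 10 = 0)


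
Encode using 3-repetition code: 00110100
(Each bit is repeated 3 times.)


Each bit -> 3 copies

000000111111000111000000


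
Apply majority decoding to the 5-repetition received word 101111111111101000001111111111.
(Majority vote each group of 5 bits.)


Groups: 10111, 11111, 11101, 00000, 11111, 11111
Majority votes: 111011

111011


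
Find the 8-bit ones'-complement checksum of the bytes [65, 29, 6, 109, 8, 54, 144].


Sum = 415 mod 256 = 159
Complement = 96

96


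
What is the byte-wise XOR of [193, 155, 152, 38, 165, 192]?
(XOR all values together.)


XOR chain: 193 ^ 155 ^ 152 ^ 38 ^ 165 ^ 192 = 129

129


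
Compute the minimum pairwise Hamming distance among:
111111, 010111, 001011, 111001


Comparing all pairs, minimum distance: 2
Can detect 1 errors, correct 0 errors

2


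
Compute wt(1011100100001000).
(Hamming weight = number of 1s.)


Counting 1s in 1011100100001000

6


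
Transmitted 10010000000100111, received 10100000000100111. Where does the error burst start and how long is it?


XOR: 00110000000000000

Burst at position 2, length 2


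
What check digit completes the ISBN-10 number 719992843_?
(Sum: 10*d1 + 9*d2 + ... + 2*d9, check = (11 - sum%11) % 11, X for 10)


Weighted sum: 328
328 mod 11 = 9

Check digit: 2


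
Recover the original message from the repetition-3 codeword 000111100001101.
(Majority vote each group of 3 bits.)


Groups: 000, 111, 100, 001, 101
Majority votes: 01001

01001


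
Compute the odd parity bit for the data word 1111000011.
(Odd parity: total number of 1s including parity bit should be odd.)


Number of 1s in data: 6
Parity bit: 1

1


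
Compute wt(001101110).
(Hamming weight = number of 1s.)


Counting 1s in 001101110

5


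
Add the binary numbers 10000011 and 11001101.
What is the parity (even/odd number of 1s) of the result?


10000011 = 131
11001101 = 205
Sum = 336 = 101010000
1s count = 3

odd parity (3 ones in 101010000)


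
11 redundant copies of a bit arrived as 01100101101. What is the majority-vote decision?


Ones: 6 out of 11
Threshold: 6

1 (6/11 voted 1)


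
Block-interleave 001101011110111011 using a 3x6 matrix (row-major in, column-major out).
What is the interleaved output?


Matrix:
  001101
  011110
  111011
Read columns: 001011111110011101

001011111110011101


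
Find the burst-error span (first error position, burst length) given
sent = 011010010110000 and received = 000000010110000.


XOR: 011010000000000

Burst at position 1, length 4


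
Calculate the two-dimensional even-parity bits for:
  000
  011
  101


Row parities: 000
Column parities: 110

Row P: 000, Col P: 110, Corner: 0


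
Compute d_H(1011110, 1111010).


XOR: 0100100
Count of 1s: 2

2


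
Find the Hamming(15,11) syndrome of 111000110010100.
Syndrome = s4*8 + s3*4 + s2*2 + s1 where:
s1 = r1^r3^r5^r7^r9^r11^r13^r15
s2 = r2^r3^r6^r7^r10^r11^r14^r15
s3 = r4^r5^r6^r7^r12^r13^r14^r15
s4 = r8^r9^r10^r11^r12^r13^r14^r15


s1=1, s2=0, s3=0, s4=1

Syndrome = 9 (error at position 9)


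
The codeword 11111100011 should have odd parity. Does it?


Number of 1s: 8

No, parity error (8 ones)


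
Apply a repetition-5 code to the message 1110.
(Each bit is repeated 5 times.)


Each bit -> 5 copies

11111111111111100000


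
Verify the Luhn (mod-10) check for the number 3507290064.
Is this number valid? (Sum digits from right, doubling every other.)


Luhn sum = 38
38 mod 10 = 8

Invalid (Luhn sum mod 10 = 8)


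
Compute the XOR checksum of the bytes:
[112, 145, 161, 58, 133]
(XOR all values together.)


XOR chain: 112 ^ 145 ^ 161 ^ 58 ^ 133 = 255

255


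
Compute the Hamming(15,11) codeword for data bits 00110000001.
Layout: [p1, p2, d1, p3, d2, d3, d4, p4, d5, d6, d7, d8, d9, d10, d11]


Parity bits: p1=0, p2=1, p3=1, p4=1

010101110000001


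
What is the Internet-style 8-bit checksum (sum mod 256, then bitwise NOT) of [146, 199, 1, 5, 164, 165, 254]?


Sum = 934 mod 256 = 166
Complement = 89

89


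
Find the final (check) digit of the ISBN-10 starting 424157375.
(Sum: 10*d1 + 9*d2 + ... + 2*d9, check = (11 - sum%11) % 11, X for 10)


Weighted sum: 205
205 mod 11 = 7

Check digit: 4


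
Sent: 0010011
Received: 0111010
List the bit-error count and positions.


XOR: 0101001

3 error(s) at position(s): 1, 3, 6


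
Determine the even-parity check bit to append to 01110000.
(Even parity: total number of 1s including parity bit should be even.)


Number of 1s in data: 3
Parity bit: 1

1


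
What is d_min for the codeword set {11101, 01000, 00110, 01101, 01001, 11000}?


Comparing all pairs, minimum distance: 1
Can detect 0 errors, correct 0 errors

1


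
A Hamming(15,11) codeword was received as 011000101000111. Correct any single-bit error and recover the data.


Syndrome = 3: error at position 3

Data: 00011000111 (corrected bit 3)


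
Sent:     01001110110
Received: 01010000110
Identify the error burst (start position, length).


XOR: 00011110000

Burst at position 3, length 4


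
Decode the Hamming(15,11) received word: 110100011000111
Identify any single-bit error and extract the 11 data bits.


Syndrome = 10: error at position 10

Data: 00001100111 (corrected bit 10)


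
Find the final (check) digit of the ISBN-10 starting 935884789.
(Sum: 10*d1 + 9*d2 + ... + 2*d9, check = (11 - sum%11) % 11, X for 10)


Weighted sum: 351
351 mod 11 = 10

Check digit: 1


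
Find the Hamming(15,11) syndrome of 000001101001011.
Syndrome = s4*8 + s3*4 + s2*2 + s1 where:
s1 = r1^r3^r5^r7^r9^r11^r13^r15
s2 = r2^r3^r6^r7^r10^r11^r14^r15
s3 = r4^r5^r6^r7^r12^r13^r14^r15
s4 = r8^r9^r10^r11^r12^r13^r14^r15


s1=1, s2=0, s3=1, s4=0

Syndrome = 5 (error at position 5)


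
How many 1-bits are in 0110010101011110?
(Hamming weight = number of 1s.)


Counting 1s in 0110010101011110

9


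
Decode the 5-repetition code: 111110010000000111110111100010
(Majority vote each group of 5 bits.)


Groups: 11111, 00100, 00000, 11111, 01111, 00010
Majority votes: 100110

100110


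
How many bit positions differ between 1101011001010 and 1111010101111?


XOR: 0010001100101
Count of 1s: 5

5


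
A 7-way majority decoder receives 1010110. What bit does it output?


Ones: 4 out of 7
Threshold: 4

1 (4/7 voted 1)


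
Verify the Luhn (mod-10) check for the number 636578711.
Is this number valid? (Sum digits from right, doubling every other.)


Luhn sum = 43
43 mod 10 = 3

Invalid (Luhn sum mod 10 = 3)


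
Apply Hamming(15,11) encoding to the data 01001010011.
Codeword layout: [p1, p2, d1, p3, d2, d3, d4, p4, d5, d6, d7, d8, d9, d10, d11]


Parity bits: p1=0, p2=1, p3=1, p4=0

010110001010011


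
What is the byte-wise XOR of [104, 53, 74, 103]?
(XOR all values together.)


XOR chain: 104 ^ 53 ^ 74 ^ 103 = 112

112


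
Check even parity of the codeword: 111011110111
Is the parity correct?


Number of 1s: 10

Yes, parity is correct (10 ones)


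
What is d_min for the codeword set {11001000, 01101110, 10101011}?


Comparing all pairs, minimum distance: 4
Can detect 3 errors, correct 1 errors

4


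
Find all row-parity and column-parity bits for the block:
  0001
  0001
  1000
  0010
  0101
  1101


Row parities: 111101
Column parities: 0010

Row P: 111101, Col P: 0010, Corner: 1


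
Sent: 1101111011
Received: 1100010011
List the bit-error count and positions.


XOR: 0001101000

3 error(s) at position(s): 3, 4, 6


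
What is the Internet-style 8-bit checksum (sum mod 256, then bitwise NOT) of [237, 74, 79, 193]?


Sum = 583 mod 256 = 71
Complement = 184

184


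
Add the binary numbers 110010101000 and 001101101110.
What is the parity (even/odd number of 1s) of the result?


110010101000 = 3240
001101101110 = 878
Sum = 4118 = 1000000010110
1s count = 4

even parity (4 ones in 1000000010110)


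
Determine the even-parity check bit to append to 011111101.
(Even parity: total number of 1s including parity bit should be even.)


Number of 1s in data: 7
Parity bit: 1

1


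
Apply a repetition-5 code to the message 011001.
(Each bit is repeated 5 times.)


Each bit -> 5 copies

000001111111111000000000011111


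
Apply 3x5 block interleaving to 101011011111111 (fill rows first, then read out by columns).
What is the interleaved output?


Matrix:
  10101
  10111
  11111
Read columns: 111001111011111

111001111011111


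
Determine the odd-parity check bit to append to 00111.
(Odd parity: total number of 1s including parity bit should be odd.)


Number of 1s in data: 3
Parity bit: 0

0


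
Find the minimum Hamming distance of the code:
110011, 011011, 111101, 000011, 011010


Comparing all pairs, minimum distance: 1
Can detect 0 errors, correct 0 errors

1


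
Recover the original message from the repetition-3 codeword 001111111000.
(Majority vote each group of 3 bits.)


Groups: 001, 111, 111, 000
Majority votes: 0110

0110


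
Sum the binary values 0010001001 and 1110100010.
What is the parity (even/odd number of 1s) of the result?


0010001001 = 137
1110100010 = 930
Sum = 1067 = 10000101011
1s count = 5

odd parity (5 ones in 10000101011)


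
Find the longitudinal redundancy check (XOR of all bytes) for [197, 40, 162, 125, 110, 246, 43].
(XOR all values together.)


XOR chain: 197 ^ 40 ^ 162 ^ 125 ^ 110 ^ 246 ^ 43 = 129

129


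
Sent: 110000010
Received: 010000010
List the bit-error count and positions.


XOR: 100000000

1 error(s) at position(s): 0


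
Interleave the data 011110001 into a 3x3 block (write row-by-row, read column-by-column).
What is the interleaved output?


Matrix:
  011
  110
  001
Read columns: 010110101

010110101


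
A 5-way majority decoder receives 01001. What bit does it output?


Ones: 2 out of 5
Threshold: 3

0 (2/5 voted 1)


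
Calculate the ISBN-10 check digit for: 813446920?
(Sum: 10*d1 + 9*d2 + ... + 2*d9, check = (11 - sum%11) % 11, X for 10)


Weighted sum: 237
237 mod 11 = 6

Check digit: 5


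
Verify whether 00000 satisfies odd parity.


Number of 1s: 0

No, parity error (0 ones)


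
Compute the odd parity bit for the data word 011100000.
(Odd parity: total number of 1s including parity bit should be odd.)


Number of 1s in data: 3
Parity bit: 0

0


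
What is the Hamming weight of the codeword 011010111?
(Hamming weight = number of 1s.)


Counting 1s in 011010111

6


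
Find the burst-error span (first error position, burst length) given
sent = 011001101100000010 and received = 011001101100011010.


XOR: 000000000000011000

Burst at position 13, length 2


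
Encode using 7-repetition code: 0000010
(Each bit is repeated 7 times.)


Each bit -> 7 copies

0000000000000000000000000000000000011111110000000


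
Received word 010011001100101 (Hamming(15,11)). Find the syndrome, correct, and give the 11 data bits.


Syndrome = 0: no error detected

Data: 01101100101 (no errors)


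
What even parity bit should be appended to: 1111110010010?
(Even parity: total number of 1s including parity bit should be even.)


Number of 1s in data: 8
Parity bit: 0

0


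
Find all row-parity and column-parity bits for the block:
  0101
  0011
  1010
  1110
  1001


Row parities: 00010
Column parities: 1011

Row P: 00010, Col P: 1011, Corner: 1


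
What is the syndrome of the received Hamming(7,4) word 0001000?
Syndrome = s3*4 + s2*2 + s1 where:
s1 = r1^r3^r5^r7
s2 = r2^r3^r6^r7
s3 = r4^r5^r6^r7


s1=0, s2=0, s3=1

Syndrome = 4 (error at position 4)


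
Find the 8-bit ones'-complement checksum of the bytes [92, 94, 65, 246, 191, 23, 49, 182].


Sum = 942 mod 256 = 174
Complement = 81

81


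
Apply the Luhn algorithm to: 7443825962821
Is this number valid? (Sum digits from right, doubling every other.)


Luhn sum = 74
74 mod 10 = 4

Invalid (Luhn sum mod 10 = 4)


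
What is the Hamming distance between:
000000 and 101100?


XOR: 101100
Count of 1s: 3

3


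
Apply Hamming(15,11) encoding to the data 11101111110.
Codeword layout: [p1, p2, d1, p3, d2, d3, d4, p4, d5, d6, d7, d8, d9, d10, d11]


Parity bits: p1=1, p2=1, p3=1, p4=0

111111001111110


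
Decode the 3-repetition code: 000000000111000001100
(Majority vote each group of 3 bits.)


Groups: 000, 000, 000, 111, 000, 001, 100
Majority votes: 0001000

0001000


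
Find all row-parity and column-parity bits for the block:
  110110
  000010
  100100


Row parities: 010
Column parities: 010000

Row P: 010, Col P: 010000, Corner: 1


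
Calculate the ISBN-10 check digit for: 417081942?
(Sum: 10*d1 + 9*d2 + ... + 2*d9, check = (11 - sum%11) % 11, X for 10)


Weighted sum: 210
210 mod 11 = 1

Check digit: X


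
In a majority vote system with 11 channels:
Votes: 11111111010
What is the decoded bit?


Ones: 9 out of 11
Threshold: 6

1 (9/11 voted 1)


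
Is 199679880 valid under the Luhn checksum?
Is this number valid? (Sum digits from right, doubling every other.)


Luhn sum = 53
53 mod 10 = 3

Invalid (Luhn sum mod 10 = 3)


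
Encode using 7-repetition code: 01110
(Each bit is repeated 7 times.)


Each bit -> 7 copies

00000001111111111111111111110000000


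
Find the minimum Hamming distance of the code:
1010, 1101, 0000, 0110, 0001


Comparing all pairs, minimum distance: 1
Can detect 0 errors, correct 0 errors

1


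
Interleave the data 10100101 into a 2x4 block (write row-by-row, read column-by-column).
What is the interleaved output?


Matrix:
  1010
  0101
Read columns: 10011001

10011001


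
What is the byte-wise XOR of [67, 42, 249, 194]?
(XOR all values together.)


XOR chain: 67 ^ 42 ^ 249 ^ 194 = 82

82


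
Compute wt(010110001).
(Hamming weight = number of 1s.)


Counting 1s in 010110001

4


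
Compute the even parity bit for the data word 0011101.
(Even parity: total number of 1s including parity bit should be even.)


Number of 1s in data: 4
Parity bit: 0

0


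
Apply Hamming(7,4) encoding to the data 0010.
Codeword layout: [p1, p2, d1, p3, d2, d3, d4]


Parity bits: p1=0, p2=1, p3=1

0101010


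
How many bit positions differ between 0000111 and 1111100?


XOR: 1111011
Count of 1s: 6

6


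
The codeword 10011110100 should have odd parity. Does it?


Number of 1s: 6

No, parity error (6 ones)


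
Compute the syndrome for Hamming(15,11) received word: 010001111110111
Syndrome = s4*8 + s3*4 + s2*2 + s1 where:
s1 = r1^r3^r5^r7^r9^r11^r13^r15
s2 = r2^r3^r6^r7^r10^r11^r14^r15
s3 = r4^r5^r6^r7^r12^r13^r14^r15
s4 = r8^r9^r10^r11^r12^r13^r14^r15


s1=1, s2=1, s3=1, s4=1

Syndrome = 15 (error at position 15)


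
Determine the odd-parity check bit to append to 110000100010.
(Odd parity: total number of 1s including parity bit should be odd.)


Number of 1s in data: 4
Parity bit: 1

1


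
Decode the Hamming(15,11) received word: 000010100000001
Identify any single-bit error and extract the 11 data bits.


Syndrome = 13: error at position 13

Data: 01010000101 (corrected bit 13)


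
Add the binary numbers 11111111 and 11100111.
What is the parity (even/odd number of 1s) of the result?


11111111 = 255
11100111 = 231
Sum = 486 = 111100110
1s count = 6

even parity (6 ones in 111100110)


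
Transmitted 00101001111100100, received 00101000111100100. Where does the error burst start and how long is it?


XOR: 00000001000000000

Burst at position 7, length 1


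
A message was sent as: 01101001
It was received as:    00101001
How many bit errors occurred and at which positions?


XOR: 01000000

1 error(s) at position(s): 1
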